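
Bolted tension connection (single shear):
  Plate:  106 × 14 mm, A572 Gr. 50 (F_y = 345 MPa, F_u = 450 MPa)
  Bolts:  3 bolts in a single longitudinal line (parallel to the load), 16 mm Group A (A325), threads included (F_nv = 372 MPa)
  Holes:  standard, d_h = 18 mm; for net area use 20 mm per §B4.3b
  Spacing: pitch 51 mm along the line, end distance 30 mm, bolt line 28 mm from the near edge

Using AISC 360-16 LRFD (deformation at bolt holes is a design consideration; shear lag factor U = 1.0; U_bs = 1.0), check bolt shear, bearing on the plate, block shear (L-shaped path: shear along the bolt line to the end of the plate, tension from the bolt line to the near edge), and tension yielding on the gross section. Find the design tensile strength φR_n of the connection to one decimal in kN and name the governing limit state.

Bolt shear: A_b = π(16)²/4 = 201.06 mm². φR_n = 0.75 × 372 × 201.06 × 3 × 1 = 168.3 kN.
Bearing (14 mm plate, F_u = 450 MPa): end bolts L_c = 30 − 18/2 = 21, R_n = min(1.2×21×14×450, 2.4×16×14×450) = 158.76 kN/bolt; interior L_c = 51 − 18 = 33, R_n = 241.92 kN/bolt. φR_n = 0.75 × (1×158.76 + 2×241.92) = 482.0 kN.
Block shear: shear path 1×[30+2×51] = 1×132 mm, A_gv = 1848, A_nv = 1×(132 − 2.5×20)×14 = 1148 mm²; tension to near edge: (28 − 0.5×20)×14 = 252 mm². R_n = min(0.6×450×1148, 0.6×345×1848) + 1.0×450×252 = min(309.96, 382.54) + 113.4 = 423.36 kN. φR_n = 0.75 × 423.36 = 317.5 kN.
Tension yield (gross): A_g = 106×14 = 1484 mm². φR_n = 0.90 × 345 × 1484 = 460.8 kN.
Governing: min(168.3, 482.0, 317.5, 460.8) = 168.3 kN → bolt shear.

168.3 kN (bolt shear governs)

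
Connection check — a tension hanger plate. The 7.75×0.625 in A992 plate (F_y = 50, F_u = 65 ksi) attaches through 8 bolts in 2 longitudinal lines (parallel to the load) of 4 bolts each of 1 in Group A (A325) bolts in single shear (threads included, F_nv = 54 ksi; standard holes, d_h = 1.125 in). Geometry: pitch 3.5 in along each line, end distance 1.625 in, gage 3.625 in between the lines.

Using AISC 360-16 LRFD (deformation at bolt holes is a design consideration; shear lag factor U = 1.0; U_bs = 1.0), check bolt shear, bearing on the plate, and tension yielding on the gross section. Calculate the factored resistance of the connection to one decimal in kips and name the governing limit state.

218.0 kips (gross-section yield governs)

Bolt shear: A_b = π(1)²/4 = 0.7854 in². φR_n = 0.75 × 54 × 0.7854 × 8 × 1 = 254.5 kips.
Bearing (0.625 in plate, F_u = 65 ksi): end bolts L_c = 1.625 − 1.125/2 = 1.0625, R_n = min(1.2×1.0625×0.625×65, 2.4×1×0.625×65) = 51.797 kips/bolt; interior L_c = 3.5 − 1.125 = 2.375, R_n = 97.5 kips/bolt. φR_n = 0.75 × (2×51.797 + 6×97.5) = 516.4 kips.
Tension yield (gross): A_g = 7.75×0.625 = 4.8438 in². φR_n = 0.90 × 50 × 4.8438 = 218.0 kips.
Governing: min(254.5, 516.4, 218.0) = 218.0 kips → gross-section yield.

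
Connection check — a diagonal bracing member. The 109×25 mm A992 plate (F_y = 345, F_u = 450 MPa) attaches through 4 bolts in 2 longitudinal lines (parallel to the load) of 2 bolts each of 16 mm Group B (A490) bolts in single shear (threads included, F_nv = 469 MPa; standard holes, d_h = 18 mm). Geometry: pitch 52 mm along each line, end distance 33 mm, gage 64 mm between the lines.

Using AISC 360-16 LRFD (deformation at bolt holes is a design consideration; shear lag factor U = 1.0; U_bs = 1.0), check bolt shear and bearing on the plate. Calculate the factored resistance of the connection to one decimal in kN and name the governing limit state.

282.9 kN (bolt shear governs)

Bolt shear: A_b = π(16)²/4 = 201.06 mm². φR_n = 0.75 × 469 × 201.06 × 4 × 1 = 282.9 kN.
Bearing (25 mm plate, F_u = 450 MPa): end bolts L_c = 33 − 18/2 = 24, R_n = min(1.2×24×25×450, 2.4×16×25×450) = 324 kN/bolt; interior L_c = 52 − 18 = 34, R_n = 432 kN/bolt. φR_n = 0.75 × (2×324 + 2×432) = 1134.0 kN.
Governing: min(282.9, 1134.0) = 282.9 kN → bolt shear.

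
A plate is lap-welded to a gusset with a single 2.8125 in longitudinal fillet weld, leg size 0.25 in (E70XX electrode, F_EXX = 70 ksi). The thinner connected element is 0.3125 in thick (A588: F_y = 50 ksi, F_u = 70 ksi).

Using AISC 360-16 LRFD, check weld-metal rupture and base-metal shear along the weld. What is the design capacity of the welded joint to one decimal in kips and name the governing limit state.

Weld metal: throat = 0.707×0.25 = 0.17675 in, L = 2.8125 in. φR_n = 0.75 × 0.6 × 70 × 0.17675 × 2.8125 = 15.7 kips.
Base metal shear (0.3125 in plate): yield φR_n = 1.0×0.6×50×0.3125×2.8125 = 26.4 kips; rupture φR_n = 0.75×0.6×70×0.3125×2.8125 = 27.7 kips; take 26.4 kips (yield).
Governing: min(15.7, 26.4) = 15.7 kips → weld metal.

15.7 kips (weld metal governs)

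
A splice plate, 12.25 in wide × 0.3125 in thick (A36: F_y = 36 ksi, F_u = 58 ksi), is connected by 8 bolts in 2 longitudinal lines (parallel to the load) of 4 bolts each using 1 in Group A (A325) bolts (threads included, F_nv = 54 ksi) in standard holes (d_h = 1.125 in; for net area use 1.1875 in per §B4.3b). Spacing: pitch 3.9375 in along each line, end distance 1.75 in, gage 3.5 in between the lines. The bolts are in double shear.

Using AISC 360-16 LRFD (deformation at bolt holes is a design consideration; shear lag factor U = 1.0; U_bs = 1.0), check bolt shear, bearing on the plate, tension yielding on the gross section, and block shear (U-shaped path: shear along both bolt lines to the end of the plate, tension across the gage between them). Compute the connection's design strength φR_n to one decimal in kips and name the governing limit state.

124.0 kips (gross-section yield governs)

Bolt shear: A_b = π(1)²/4 = 0.7854 in². φR_n = 0.75 × 54 × 0.7854 × 8 × 2 = 508.9 kips.
Bearing (0.3125 in plate, F_u = 58 ksi): end bolts L_c = 1.75 − 1.125/2 = 1.1875, R_n = min(1.2×1.1875×0.3125×58, 2.4×1×0.3125×58) = 25.828 kips/bolt; interior L_c = 3.9375 − 1.125 = 2.8125, R_n = 43.5 kips/bolt. φR_n = 0.75 × (2×25.828 + 6×43.5) = 234.5 kips.
Tension yield (gross): A_g = 12.25×0.3125 = 3.8281 in². φR_n = 0.90 × 36 × 3.8281 = 124.0 kips.
Block shear: shear path 2×[1.75+3×3.9375] = 2×13.5625 in, A_gv = 8.4766, A_nv = 2×(13.5625 − 3.5×1.1875)×0.3125 = 5.8789 in²; tension across gage: (3.5 − 1×1.1875)×0.3125 = 0.72266 in². R_n = min(0.6×58×5.8789, 0.6×36×8.4766) + 1.0×58×0.72266 = min(204.59, 183.09) + 41.914 = 225 kips. φR_n = 0.75 × 225 = 168.8 kips.
Governing: min(508.9, 234.5, 124.0, 168.8) = 124.0 kips → gross-section yield.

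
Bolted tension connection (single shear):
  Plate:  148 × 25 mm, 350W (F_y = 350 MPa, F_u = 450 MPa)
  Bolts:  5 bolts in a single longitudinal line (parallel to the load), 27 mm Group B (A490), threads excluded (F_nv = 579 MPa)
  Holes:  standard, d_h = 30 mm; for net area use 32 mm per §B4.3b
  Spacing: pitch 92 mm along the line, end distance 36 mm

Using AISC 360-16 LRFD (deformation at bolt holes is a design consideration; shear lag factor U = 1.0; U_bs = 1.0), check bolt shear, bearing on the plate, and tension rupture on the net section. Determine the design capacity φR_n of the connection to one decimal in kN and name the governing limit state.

978.8 kN (net-section rupture governs)

Bolt shear: A_b = π(27)²/4 = 572.56 mm². φR_n = 0.75 × 579 × 572.56 × 5 × 1 = 1243.2 kN.
Bearing (25 mm plate, F_u = 450 MPa): end bolts L_c = 36 − 30/2 = 21, R_n = min(1.2×21×25×450, 2.4×27×25×450) = 283.5 kN/bolt; interior L_c = 92 − 30 = 62, R_n = 729 kN/bolt. φR_n = 0.75 × (1×283.5 + 4×729) = 2399.6 kN.
Tension rupture (net): A_n = (148 − 1×32)×25 = 2900 mm² (U = 1.0, A_e = A_n). φR_n = 0.75 × 450 × 2900 = 978.8 kN.
Governing: min(1243.2, 2399.6, 978.8) = 978.8 kN → net-section rupture.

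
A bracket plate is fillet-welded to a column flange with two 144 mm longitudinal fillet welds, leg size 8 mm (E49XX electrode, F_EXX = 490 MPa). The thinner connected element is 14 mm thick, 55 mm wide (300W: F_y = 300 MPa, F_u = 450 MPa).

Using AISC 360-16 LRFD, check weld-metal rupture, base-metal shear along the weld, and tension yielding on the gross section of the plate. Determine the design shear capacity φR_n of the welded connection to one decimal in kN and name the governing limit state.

Weld metal: throat = 0.707×8 = 5.656 mm, L = 2×144 = 288 mm. φR_n = 0.75 × 0.6 × 490 × 5.656 × 288 = 359.2 kN.
Base metal shear (14 mm plate): yield φR_n = 1.0×0.6×300×14×288 = 725.8 kN; rupture φR_n = 0.75×0.6×450×14×288 = 816.5 kN; take 725.8 kN (yield).
Tension yield (gross): A_g = 55×14 = 770 mm². φR_n = 0.90 × 300 × 770 = 207.9 kN.
Governing: min(359.2, 725.8, 207.9) = 207.9 kN → gross-section yield.

207.9 kN (gross-section yield governs)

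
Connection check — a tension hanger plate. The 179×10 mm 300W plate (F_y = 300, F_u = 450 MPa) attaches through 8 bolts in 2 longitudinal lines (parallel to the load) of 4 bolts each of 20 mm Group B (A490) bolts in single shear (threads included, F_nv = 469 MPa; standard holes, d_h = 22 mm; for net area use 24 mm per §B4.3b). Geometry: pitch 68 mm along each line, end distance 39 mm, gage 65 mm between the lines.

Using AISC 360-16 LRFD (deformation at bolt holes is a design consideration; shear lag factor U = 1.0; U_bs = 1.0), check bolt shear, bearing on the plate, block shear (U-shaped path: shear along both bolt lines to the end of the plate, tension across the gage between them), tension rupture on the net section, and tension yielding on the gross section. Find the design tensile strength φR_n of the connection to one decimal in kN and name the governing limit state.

Bolt shear: A_b = π(20)²/4 = 314.16 mm². φR_n = 0.75 × 469 × 314.16 × 8 × 1 = 884.0 kN.
Bearing (10 mm plate, F_u = 450 MPa): end bolts L_c = 39 − 22/2 = 28, R_n = min(1.2×28×10×450, 2.4×20×10×450) = 151.2 kN/bolt; interior L_c = 68 − 22 = 46, R_n = 216 kN/bolt. φR_n = 0.75 × (2×151.2 + 6×216) = 1198.8 kN.
Block shear: shear path 2×[39+3×68] = 2×243 mm, A_gv = 4860, A_nv = 2×(243 − 3.5×24)×10 = 3180 mm²; tension across gage: (65 − 1×24)×10 = 410 mm². R_n = min(0.6×450×3180, 0.6×300×4860) + 1.0×450×410 = min(858.6, 874.8) + 184.5 = 1043.1 kN. φR_n = 0.75 × 1043.1 = 782.3 kN.
Tension rupture (net): A_n = (179 − 2×24)×10 = 1310 mm² (U = 1.0, A_e = A_n). φR_n = 0.75 × 450 × 1310 = 442.1 kN.
Tension yield (gross): A_g = 179×10 = 1790 mm². φR_n = 0.90 × 300 × 1790 = 483.3 kN.
Governing: min(884.0, 1198.8, 782.3, 442.1, 483.3) = 442.1 kN → net-section rupture.

442.1 kN (net-section rupture governs)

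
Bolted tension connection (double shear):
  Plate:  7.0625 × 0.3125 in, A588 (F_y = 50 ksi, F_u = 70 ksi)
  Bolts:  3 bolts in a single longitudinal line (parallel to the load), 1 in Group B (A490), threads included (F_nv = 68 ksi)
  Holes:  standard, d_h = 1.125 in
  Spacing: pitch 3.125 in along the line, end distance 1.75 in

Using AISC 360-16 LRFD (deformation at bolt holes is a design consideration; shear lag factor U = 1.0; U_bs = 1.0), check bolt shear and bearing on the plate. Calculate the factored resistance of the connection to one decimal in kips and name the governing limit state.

Bolt shear: A_b = π(1)²/4 = 0.7854 in². φR_n = 0.75 × 68 × 0.7854 × 3 × 2 = 240.3 kips.
Bearing (0.3125 in plate, F_u = 70 ksi): end bolts L_c = 1.75 − 1.125/2 = 1.1875, R_n = min(1.2×1.1875×0.3125×70, 2.4×1×0.3125×70) = 31.172 kips/bolt; interior L_c = 3.125 − 1.125 = 2, R_n = 52.5 kips/bolt. φR_n = 0.75 × (1×31.172 + 2×52.5) = 102.1 kips.
Governing: min(240.3, 102.1) = 102.1 kips → bearing.

102.1 kips (bearing governs)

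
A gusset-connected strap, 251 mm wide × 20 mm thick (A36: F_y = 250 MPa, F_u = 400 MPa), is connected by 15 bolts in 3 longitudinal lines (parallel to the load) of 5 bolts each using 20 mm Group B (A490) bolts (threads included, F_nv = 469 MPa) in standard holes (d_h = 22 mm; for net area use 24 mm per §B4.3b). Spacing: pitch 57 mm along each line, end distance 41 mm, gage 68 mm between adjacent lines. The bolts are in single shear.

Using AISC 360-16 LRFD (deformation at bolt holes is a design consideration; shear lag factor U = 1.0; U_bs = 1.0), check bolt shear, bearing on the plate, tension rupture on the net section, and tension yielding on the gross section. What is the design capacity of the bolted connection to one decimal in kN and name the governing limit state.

1074.0 kN (net-section rupture governs)

Bolt shear: A_b = π(20)²/4 = 314.16 mm². φR_n = 0.75 × 469 × 314.16 × 15 × 1 = 1657.6 kN.
Bearing (20 mm plate, F_u = 400 MPa): end bolts L_c = 41 − 22/2 = 30, R_n = min(1.2×30×20×400, 2.4×20×20×400) = 288 kN/bolt; interior L_c = 57 − 22 = 35, R_n = 336 kN/bolt. φR_n = 0.75 × (3×288 + 12×336) = 3672.0 kN.
Tension rupture (net): A_n = (251 − 3×24)×20 = 3580 mm² (U = 1.0, A_e = A_n). φR_n = 0.75 × 400 × 3580 = 1074.0 kN.
Tension yield (gross): A_g = 251×20 = 5020 mm². φR_n = 0.90 × 250 × 5020 = 1129.5 kN.
Governing: min(1657.6, 3672.0, 1074.0, 1129.5) = 1074.0 kN → net-section rupture.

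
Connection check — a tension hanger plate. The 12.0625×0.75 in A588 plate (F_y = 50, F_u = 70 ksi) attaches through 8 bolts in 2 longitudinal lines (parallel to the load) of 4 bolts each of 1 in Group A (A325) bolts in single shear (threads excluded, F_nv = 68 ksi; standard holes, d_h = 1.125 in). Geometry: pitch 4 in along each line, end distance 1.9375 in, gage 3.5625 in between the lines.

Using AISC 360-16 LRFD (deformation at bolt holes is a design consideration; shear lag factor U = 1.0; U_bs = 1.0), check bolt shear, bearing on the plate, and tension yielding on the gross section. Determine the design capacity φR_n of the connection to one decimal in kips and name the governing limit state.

320.4 kips (bolt shear governs)

Bolt shear: A_b = π(1)²/4 = 0.7854 in². φR_n = 0.75 × 68 × 0.7854 × 8 × 1 = 320.4 kips.
Bearing (0.75 in plate, F_u = 70 ksi): end bolts L_c = 1.9375 − 1.125/2 = 1.375, R_n = min(1.2×1.375×0.75×70, 2.4×1×0.75×70) = 86.625 kips/bolt; interior L_c = 4 − 1.125 = 2.875, R_n = 126 kips/bolt. φR_n = 0.75 × (2×86.625 + 6×126) = 696.9 kips.
Tension yield (gross): A_g = 12.0625×0.75 = 9.0469 in². φR_n = 0.90 × 50 × 9.0469 = 407.1 kips.
Governing: min(320.4, 696.9, 407.1) = 320.4 kips → bolt shear.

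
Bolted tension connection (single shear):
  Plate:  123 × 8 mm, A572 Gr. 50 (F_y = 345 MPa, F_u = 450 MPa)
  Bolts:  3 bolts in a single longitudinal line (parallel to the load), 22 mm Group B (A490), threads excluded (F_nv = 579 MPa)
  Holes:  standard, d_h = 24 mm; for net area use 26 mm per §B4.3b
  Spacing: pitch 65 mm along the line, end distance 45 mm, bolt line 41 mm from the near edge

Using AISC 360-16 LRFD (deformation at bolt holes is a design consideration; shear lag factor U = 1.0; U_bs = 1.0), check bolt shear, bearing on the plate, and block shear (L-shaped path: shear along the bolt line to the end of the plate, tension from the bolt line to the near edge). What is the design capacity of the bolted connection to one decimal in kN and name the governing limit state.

Bolt shear: A_b = π(22)²/4 = 380.13 mm². φR_n = 0.75 × 579 × 380.13 × 3 × 1 = 495.2 kN.
Bearing (8 mm plate, F_u = 450 MPa): end bolts L_c = 45 − 24/2 = 33, R_n = min(1.2×33×8×450, 2.4×22×8×450) = 142.56 kN/bolt; interior L_c = 65 − 24 = 41, R_n = 177.12 kN/bolt. φR_n = 0.75 × (1×142.56 + 2×177.12) = 372.6 kN.
Block shear: shear path 1×[45+2×65] = 1×175 mm, A_gv = 1400, A_nv = 1×(175 − 2.5×26)×8 = 880 mm²; tension to near edge: (41 − 0.5×26)×8 = 224 mm². R_n = min(0.6×450×880, 0.6×345×1400) + 1.0×450×224 = min(237.6, 289.8) + 100.8 = 338.4 kN. φR_n = 0.75 × 338.4 = 253.8 kN.
Governing: min(495.2, 372.6, 253.8) = 253.8 kN → block shear.

253.8 kN (block shear governs)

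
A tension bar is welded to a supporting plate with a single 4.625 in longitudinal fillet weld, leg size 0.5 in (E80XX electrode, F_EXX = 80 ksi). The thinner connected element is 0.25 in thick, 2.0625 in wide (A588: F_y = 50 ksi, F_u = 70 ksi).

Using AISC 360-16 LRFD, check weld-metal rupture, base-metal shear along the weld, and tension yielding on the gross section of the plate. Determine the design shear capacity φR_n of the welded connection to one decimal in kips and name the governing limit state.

Weld metal: throat = 0.707×0.5 = 0.3535 in, L = 4.625 in. φR_n = 0.75 × 0.6 × 80 × 0.3535 × 4.625 = 58.9 kips.
Base metal shear (0.25 in plate): yield φR_n = 1.0×0.6×50×0.25×4.625 = 34.7 kips; rupture φR_n = 0.75×0.6×70×0.25×4.625 = 36.4 kips; take 34.7 kips (yield).
Tension yield (gross): A_g = 2.0625×0.25 = 0.51563 in². φR_n = 0.90 × 50 × 0.51563 = 23.2 kips.
Governing: min(58.9, 34.7, 23.2) = 23.2 kips → gross-section yield.

23.2 kips (gross-section yield governs)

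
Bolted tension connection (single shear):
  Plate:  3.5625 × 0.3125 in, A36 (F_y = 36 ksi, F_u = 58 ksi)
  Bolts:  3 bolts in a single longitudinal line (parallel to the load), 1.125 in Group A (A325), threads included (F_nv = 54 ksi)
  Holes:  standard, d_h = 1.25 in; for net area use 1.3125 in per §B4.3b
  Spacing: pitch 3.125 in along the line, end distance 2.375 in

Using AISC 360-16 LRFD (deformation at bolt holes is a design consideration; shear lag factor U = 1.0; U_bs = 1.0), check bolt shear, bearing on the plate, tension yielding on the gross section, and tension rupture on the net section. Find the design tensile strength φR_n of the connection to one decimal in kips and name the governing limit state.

30.6 kips (net-section rupture governs)

Bolt shear: A_b = π(1.125)²/4 = 0.99402 in². φR_n = 0.75 × 54 × 0.99402 × 3 × 1 = 120.8 kips.
Bearing (0.3125 in plate, F_u = 58 ksi): end bolts L_c = 2.375 − 1.25/2 = 1.75, R_n = min(1.2×1.75×0.3125×58, 2.4×1.125×0.3125×58) = 38.063 kips/bolt; interior L_c = 3.125 − 1.25 = 1.875, R_n = 40.781 kips/bolt. φR_n = 0.75 × (1×38.063 + 2×40.781) = 89.7 kips.
Tension yield (gross): A_g = 3.5625×0.3125 = 1.1133 in². φR_n = 0.90 × 36 × 1.1133 = 36.1 kips.
Tension rupture (net): A_n = (3.5625 − 1×1.3125)×0.3125 = 0.70313 in² (U = 1.0, A_e = A_n). φR_n = 0.75 × 58 × 0.70313 = 30.6 kips.
Governing: min(120.8, 89.7, 36.1, 30.6) = 30.6 kips → net-section rupture.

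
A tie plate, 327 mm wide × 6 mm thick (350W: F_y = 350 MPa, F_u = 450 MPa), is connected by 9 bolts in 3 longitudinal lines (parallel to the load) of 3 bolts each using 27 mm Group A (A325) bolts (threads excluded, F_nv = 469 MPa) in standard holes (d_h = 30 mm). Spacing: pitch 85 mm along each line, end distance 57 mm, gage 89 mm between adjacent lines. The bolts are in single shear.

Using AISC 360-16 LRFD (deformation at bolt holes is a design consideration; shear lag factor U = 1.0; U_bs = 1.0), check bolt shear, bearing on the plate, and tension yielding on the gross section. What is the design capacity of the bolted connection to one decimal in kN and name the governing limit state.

Bolt shear: A_b = π(27)²/4 = 572.56 mm². φR_n = 0.75 × 469 × 572.56 × 9 × 1 = 1812.6 kN.
Bearing (6 mm plate, F_u = 450 MPa): end bolts L_c = 57 − 30/2 = 42, R_n = min(1.2×42×6×450, 2.4×27×6×450) = 136.08 kN/bolt; interior L_c = 85 − 30 = 55, R_n = 174.96 kN/bolt. φR_n = 0.75 × (3×136.08 + 6×174.96) = 1093.5 kN.
Tension yield (gross): A_g = 327×6 = 1962 mm². φR_n = 0.90 × 350 × 1962 = 618.0 kN.
Governing: min(1812.6, 1093.5, 618.0) = 618.0 kN → gross-section yield.

618.0 kN (gross-section yield governs)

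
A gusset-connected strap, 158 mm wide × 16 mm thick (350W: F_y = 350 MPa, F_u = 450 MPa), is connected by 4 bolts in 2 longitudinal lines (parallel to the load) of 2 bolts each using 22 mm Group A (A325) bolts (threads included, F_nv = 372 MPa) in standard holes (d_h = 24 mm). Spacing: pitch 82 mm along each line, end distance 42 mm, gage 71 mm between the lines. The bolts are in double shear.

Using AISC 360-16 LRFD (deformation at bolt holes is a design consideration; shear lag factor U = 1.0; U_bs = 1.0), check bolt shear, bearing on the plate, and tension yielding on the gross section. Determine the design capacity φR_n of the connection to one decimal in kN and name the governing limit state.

796.3 kN (gross-section yield governs)

Bolt shear: A_b = π(22)²/4 = 380.13 mm². φR_n = 0.75 × 372 × 380.13 × 4 × 2 = 848.5 kN.
Bearing (16 mm plate, F_u = 450 MPa): end bolts L_c = 42 − 24/2 = 30, R_n = min(1.2×30×16×450, 2.4×22×16×450) = 259.2 kN/bolt; interior L_c = 82 − 24 = 58, R_n = 380.16 kN/bolt. φR_n = 0.75 × (2×259.2 + 2×380.16) = 959.0 kN.
Tension yield (gross): A_g = 158×16 = 2528 mm². φR_n = 0.90 × 350 × 2528 = 796.3 kN.
Governing: min(848.5, 959.0, 796.3) = 796.3 kN → gross-section yield.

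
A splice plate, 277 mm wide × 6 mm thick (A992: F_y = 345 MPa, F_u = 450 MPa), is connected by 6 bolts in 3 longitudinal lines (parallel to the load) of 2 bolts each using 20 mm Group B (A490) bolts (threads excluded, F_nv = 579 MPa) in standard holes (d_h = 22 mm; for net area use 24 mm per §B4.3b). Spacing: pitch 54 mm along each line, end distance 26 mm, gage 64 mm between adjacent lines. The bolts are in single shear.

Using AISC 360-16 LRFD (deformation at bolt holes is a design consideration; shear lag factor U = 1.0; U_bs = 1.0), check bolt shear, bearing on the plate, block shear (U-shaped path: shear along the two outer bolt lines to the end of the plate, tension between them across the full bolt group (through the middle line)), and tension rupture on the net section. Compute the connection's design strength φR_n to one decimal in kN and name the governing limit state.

Bolt shear: A_b = π(20)²/4 = 314.16 mm². φR_n = 0.75 × 579 × 314.16 × 6 × 1 = 818.5 kN.
Bearing (6 mm plate, F_u = 450 MPa): end bolts L_c = 26 − 22/2 = 15, R_n = min(1.2×15×6×450, 2.4×20×6×450) = 48.6 kN/bolt; interior L_c = 54 − 22 = 32, R_n = 103.68 kN/bolt. φR_n = 0.75 × (3×48.6 + 3×103.68) = 342.6 kN.
Block shear: shear path 2×[26+1×54] = 2×80 mm, A_gv = 960, A_nv = 2×(80 − 1.5×24)×6 = 528 mm²; tension across gage: (128 − 2×24)×6 = 480 mm². R_n = min(0.6×450×528, 0.6×345×960) + 1.0×450×480 = min(142.56, 198.72) + 216 = 358.56 kN. φR_n = 0.75 × 358.56 = 268.9 kN.
Tension rupture (net): A_n = (277 − 3×24)×6 = 1230 mm² (U = 1.0, A_e = A_n). φR_n = 0.75 × 450 × 1230 = 415.1 kN.
Governing: min(818.5, 342.6, 268.9, 415.1) = 268.9 kN → block shear.

268.9 kN (block shear governs)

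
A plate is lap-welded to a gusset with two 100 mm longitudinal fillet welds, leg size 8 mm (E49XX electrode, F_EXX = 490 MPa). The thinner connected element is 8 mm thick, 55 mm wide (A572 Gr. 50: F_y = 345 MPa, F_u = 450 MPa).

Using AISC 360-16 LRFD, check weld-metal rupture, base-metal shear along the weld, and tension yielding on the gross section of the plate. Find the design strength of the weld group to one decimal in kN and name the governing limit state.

136.6 kN (gross-section yield governs)

Weld metal: throat = 0.707×8 = 5.656 mm, L = 2×100 = 200 mm. φR_n = 0.75 × 0.6 × 490 × 5.656 × 200 = 249.4 kN.
Base metal shear (8 mm plate): yield φR_n = 1.0×0.6×345×8×200 = 331.2 kN; rupture φR_n = 0.75×0.6×450×8×200 = 324.0 kN; take 324.0 kN (rupture).
Tension yield (gross): A_g = 55×8 = 440 mm². φR_n = 0.90 × 345 × 440 = 136.6 kN.
Governing: min(249.4, 324.0, 136.6) = 136.6 kN → gross-section yield.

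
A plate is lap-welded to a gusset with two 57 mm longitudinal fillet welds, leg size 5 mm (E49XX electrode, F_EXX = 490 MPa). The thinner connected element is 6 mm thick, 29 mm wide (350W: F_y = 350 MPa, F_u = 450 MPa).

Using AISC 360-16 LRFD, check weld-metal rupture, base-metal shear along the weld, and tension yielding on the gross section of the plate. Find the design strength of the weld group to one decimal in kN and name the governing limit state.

54.8 kN (gross-section yield governs)

Weld metal: throat = 0.707×5 = 3.535 mm, L = 2×57 = 114 mm. φR_n = 0.75 × 0.6 × 490 × 3.535 × 114 = 88.9 kN.
Base metal shear (6 mm plate): yield φR_n = 1.0×0.6×350×6×114 = 143.6 kN; rupture φR_n = 0.75×0.6×450×6×114 = 138.5 kN; take 138.5 kN (rupture).
Tension yield (gross): A_g = 29×6 = 174 mm². φR_n = 0.90 × 350 × 174 = 54.8 kN.
Governing: min(88.9, 138.5, 54.8) = 54.8 kN → gross-section yield.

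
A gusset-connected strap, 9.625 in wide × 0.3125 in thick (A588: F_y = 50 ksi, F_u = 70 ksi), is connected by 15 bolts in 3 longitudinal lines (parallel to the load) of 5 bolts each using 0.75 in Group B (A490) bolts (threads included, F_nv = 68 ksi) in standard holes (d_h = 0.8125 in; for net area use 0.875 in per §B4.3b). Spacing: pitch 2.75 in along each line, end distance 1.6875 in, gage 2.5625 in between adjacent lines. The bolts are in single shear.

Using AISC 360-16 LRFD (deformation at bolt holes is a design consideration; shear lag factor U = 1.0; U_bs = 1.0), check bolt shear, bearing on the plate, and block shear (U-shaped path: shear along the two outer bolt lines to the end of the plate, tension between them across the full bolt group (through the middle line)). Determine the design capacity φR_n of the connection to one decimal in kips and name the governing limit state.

Bolt shear: A_b = π(0.75)²/4 = 0.44179 in². φR_n = 0.75 × 68 × 0.44179 × 15 × 1 = 338.0 kips.
Bearing (0.3125 in plate, F_u = 70 ksi): end bolts L_c = 1.6875 − 0.8125/2 = 1.28125, R_n = min(1.2×1.28125×0.3125×70, 2.4×0.75×0.3125×70) = 33.633 kips/bolt; interior L_c = 2.75 − 0.8125 = 1.9375, R_n = 39.375 kips/bolt. φR_n = 0.75 × (3×33.633 + 12×39.375) = 430.0 kips.
Block shear: shear path 2×[1.6875+4×2.75] = 2×12.6875 in, A_gv = 7.9297, A_nv = 2×(12.6875 − 4.5×0.875)×0.3125 = 5.4688 in²; tension across gage: (5.125 − 2×0.875)×0.3125 = 1.0547 in². R_n = min(0.6×70×5.4688, 0.6×50×7.9297) + 1.0×70×1.0547 = min(229.69, 237.89) + 73.829 = 303.52 kips. φR_n = 0.75 × 303.52 = 227.6 kips.
Governing: min(338.0, 430.0, 227.6) = 227.6 kips → block shear.

227.6 kips (block shear governs)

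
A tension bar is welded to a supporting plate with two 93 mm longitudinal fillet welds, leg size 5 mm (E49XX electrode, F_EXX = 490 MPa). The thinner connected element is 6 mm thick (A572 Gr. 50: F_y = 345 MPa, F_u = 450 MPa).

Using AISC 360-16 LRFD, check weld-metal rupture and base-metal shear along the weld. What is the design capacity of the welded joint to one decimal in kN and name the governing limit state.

Weld metal: throat = 0.707×5 = 3.535 mm, L = 2×93 = 186 mm. φR_n = 0.75 × 0.6 × 490 × 3.535 × 186 = 145.0 kN.
Base metal shear (6 mm plate): yield φR_n = 1.0×0.6×345×6×186 = 231.0 kN; rupture φR_n = 0.75×0.6×450×6×186 = 226.0 kN; take 226.0 kN (rupture).
Governing: min(145.0, 226.0) = 145.0 kN → weld metal.

145.0 kN (weld metal governs)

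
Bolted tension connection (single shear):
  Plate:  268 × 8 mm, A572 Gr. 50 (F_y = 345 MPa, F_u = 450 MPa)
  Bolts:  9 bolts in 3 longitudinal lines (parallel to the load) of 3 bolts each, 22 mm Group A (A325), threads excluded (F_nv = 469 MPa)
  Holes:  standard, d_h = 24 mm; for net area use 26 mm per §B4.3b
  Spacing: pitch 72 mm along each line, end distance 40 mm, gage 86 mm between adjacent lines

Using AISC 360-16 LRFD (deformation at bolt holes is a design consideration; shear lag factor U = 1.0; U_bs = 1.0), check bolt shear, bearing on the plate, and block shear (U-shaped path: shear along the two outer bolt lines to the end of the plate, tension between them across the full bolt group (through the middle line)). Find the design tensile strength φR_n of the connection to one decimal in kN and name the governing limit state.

709.6 kN (block shear governs)

Bolt shear: A_b = π(22)²/4 = 380.13 mm². φR_n = 0.75 × 469 × 380.13 × 9 × 1 = 1203.4 kN.
Bearing (8 mm plate, F_u = 450 MPa): end bolts L_c = 40 − 24/2 = 28, R_n = min(1.2×28×8×450, 2.4×22×8×450) = 120.96 kN/bolt; interior L_c = 72 − 24 = 48, R_n = 190.08 kN/bolt. φR_n = 0.75 × (3×120.96 + 6×190.08) = 1127.5 kN.
Block shear: shear path 2×[40+2×72] = 2×184 mm, A_gv = 2944, A_nv = 2×(184 − 2.5×26)×8 = 1904 mm²; tension across gage: (172 − 2×26)×8 = 960 mm². R_n = min(0.6×450×1904, 0.6×345×2944) + 1.0×450×960 = min(514.08, 609.41) + 432 = 946.08 kN. φR_n = 0.75 × 946.08 = 709.6 kN.
Governing: min(1203.4, 1127.5, 709.6) = 709.6 kN → block shear.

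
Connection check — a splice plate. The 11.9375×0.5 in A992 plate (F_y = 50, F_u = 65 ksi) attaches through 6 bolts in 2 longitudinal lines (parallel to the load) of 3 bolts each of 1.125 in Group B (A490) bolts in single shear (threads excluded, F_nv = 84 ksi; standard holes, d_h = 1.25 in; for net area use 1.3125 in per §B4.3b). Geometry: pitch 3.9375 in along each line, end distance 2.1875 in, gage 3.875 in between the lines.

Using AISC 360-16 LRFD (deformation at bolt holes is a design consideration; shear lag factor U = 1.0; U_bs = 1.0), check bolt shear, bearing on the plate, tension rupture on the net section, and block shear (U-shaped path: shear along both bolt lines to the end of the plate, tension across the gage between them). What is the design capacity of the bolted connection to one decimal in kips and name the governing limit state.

227.0 kips (net-section rupture governs)

Bolt shear: A_b = π(1.125)²/4 = 0.99402 in². φR_n = 0.75 × 84 × 0.99402 × 6 × 1 = 375.7 kips.
Bearing (0.5 in plate, F_u = 65 ksi): end bolts L_c = 2.1875 − 1.25/2 = 1.5625, R_n = min(1.2×1.5625×0.5×65, 2.4×1.125×0.5×65) = 60.938 kips/bolt; interior L_c = 3.9375 − 1.25 = 2.6875, R_n = 87.75 kips/bolt. φR_n = 0.75 × (2×60.938 + 4×87.75) = 354.7 kips.
Tension rupture (net): A_n = (11.9375 − 2×1.3125)×0.5 = 4.6563 in² (U = 1.0, A_e = A_n). φR_n = 0.75 × 65 × 4.6563 = 227.0 kips.
Block shear: shear path 2×[2.1875+2×3.9375] = 2×10.0625 in, A_gv = 10.063, A_nv = 2×(10.0625 − 2.5×1.3125)×0.5 = 6.7813 in²; tension across gage: (3.875 − 1×1.3125)×0.5 = 1.2813 in². R_n = min(0.6×65×6.7813, 0.6×50×10.063) + 1.0×65×1.2813 = min(264.47, 301.89) + 83.285 = 347.76 kips. φR_n = 0.75 × 347.76 = 260.8 kips.
Governing: min(375.7, 354.7, 227.0, 260.8) = 227.0 kips → net-section rupture.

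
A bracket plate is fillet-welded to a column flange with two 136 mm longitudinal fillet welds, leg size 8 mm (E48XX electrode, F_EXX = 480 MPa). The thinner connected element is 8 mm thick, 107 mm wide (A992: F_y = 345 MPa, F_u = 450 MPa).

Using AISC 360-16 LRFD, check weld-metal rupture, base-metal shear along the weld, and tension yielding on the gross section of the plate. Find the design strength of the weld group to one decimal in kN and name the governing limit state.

265.8 kN (gross-section yield governs)

Weld metal: throat = 0.707×8 = 5.656 mm, L = 2×136 = 272 mm. φR_n = 0.75 × 0.6 × 480 × 5.656 × 272 = 332.3 kN.
Base metal shear (8 mm plate): yield φR_n = 1.0×0.6×345×8×272 = 450.4 kN; rupture φR_n = 0.75×0.6×450×8×272 = 440.6 kN; take 440.6 kN (rupture).
Tension yield (gross): A_g = 107×8 = 856 mm². φR_n = 0.90 × 345 × 856 = 265.8 kN.
Governing: min(332.3, 440.6, 265.8) = 265.8 kN → gross-section yield.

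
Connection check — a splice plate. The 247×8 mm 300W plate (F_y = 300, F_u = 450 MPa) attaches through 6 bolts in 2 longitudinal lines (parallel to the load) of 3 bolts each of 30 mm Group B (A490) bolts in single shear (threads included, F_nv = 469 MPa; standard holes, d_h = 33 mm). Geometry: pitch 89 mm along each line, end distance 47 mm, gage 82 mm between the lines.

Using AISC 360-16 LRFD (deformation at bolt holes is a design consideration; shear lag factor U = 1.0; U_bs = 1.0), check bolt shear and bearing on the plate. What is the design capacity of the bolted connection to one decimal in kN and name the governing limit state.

923.4 kN (bearing governs)

Bolt shear: A_b = π(30)²/4 = 706.86 mm². φR_n = 0.75 × 469 × 706.86 × 6 × 1 = 1491.8 kN.
Bearing (8 mm plate, F_u = 450 MPa): end bolts L_c = 47 − 33/2 = 30.5, R_n = min(1.2×30.5×8×450, 2.4×30×8×450) = 131.76 kN/bolt; interior L_c = 89 − 33 = 56, R_n = 241.92 kN/bolt. φR_n = 0.75 × (2×131.76 + 4×241.92) = 923.4 kN.
Governing: min(1491.8, 923.4) = 923.4 kN → bearing.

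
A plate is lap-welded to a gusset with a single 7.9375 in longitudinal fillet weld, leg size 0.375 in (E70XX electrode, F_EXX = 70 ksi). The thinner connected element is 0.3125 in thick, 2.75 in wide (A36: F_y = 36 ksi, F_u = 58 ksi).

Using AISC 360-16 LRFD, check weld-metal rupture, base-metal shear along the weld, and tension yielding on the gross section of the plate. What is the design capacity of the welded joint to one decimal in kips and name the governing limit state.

Weld metal: throat = 0.707×0.375 = 0.26513 in, L = 7.9375 in. φR_n = 0.75 × 0.6 × 70 × 0.26513 × 7.9375 = 66.3 kips.
Base metal shear (0.3125 in plate): yield φR_n = 1.0×0.6×36×0.3125×7.9375 = 53.6 kips; rupture φR_n = 0.75×0.6×58×0.3125×7.9375 = 64.7 kips; take 53.6 kips (yield).
Tension yield (gross): A_g = 2.75×0.3125 = 0.85938 in². φR_n = 0.90 × 36 × 0.85938 = 27.8 kips.
Governing: min(66.3, 53.6, 27.8) = 27.8 kips → gross-section yield.

27.8 kips (gross-section yield governs)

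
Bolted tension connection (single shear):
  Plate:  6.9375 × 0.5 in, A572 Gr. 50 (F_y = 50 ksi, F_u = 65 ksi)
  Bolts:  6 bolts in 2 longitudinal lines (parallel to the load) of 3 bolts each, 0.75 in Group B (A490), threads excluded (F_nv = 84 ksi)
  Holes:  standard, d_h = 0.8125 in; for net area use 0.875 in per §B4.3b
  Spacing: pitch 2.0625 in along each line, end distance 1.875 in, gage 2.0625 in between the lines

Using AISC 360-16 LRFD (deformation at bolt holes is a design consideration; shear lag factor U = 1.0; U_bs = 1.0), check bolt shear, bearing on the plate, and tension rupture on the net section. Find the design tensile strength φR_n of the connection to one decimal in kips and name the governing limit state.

Bolt shear: A_b = π(0.75)²/4 = 0.44179 in². φR_n = 0.75 × 84 × 0.44179 × 6 × 1 = 167.0 kips.
Bearing (0.5 in plate, F_u = 65 ksi): end bolts L_c = 1.875 − 0.8125/2 = 1.46875, R_n = min(1.2×1.46875×0.5×65, 2.4×0.75×0.5×65) = 57.281 kips/bolt; interior L_c = 2.0625 − 0.8125 = 1.25, R_n = 48.75 kips/bolt. φR_n = 0.75 × (2×57.281 + 4×48.75) = 232.2 kips.
Tension rupture (net): A_n = (6.9375 − 2×0.875)×0.5 = 2.5938 in² (U = 1.0, A_e = A_n). φR_n = 0.75 × 65 × 2.5938 = 126.4 kips.
Governing: min(167.0, 232.2, 126.4) = 126.4 kips → net-section rupture.

126.4 kips (net-section rupture governs)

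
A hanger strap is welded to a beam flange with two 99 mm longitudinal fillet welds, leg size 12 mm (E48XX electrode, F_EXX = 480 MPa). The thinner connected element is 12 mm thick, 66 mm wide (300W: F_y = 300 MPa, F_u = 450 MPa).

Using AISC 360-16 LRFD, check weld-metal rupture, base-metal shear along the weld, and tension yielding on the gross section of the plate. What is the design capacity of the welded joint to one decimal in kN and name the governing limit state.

Weld metal: throat = 0.707×12 = 8.484 mm, L = 2×99 = 198 mm. φR_n = 0.75 × 0.6 × 480 × 8.484 × 198 = 362.8 kN.
Base metal shear (12 mm plate): yield φR_n = 1.0×0.6×300×12×198 = 427.7 kN; rupture φR_n = 0.75×0.6×450×12×198 = 481.1 kN; take 427.7 kN (yield).
Tension yield (gross): A_g = 66×12 = 792 mm². φR_n = 0.90 × 300 × 792 = 213.8 kN.
Governing: min(362.8, 427.7, 213.8) = 213.8 kN → gross-section yield.

213.8 kN (gross-section yield governs)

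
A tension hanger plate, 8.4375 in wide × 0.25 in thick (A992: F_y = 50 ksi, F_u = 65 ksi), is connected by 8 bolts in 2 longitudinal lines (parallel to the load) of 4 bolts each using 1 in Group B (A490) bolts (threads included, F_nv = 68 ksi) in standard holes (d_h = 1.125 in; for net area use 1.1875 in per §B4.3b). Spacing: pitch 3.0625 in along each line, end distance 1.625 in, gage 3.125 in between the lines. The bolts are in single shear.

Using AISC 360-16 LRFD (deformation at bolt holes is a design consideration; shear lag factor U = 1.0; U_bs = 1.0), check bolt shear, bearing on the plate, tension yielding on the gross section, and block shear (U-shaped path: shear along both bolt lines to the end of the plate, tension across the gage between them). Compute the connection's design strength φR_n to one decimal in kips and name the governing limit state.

Bolt shear: A_b = π(1)²/4 = 0.7854 in². φR_n = 0.75 × 68 × 0.7854 × 8 × 1 = 320.4 kips.
Bearing (0.25 in plate, F_u = 65 ksi): end bolts L_c = 1.625 − 1.125/2 = 1.0625, R_n = min(1.2×1.0625×0.25×65, 2.4×1×0.25×65) = 20.719 kips/bolt; interior L_c = 3.0625 − 1.125 = 1.9375, R_n = 37.781 kips/bolt. φR_n = 0.75 × (2×20.719 + 6×37.781) = 201.1 kips.
Tension yield (gross): A_g = 8.4375×0.25 = 2.1094 in². φR_n = 0.90 × 50 × 2.1094 = 94.9 kips.
Block shear: shear path 2×[1.625+3×3.0625] = 2×10.8125 in, A_gv = 5.4063, A_nv = 2×(10.8125 − 3.5×1.1875)×0.25 = 3.3281 in²; tension across gage: (3.125 − 1×1.1875)×0.25 = 0.48438 in². R_n = min(0.6×65×3.3281, 0.6×50×5.4063) + 1.0×65×0.48438 = min(129.8, 162.19) + 31.485 = 161.29 kips. φR_n = 0.75 × 161.29 = 121.0 kips.
Governing: min(320.4, 201.1, 94.9, 121.0) = 94.9 kips → gross-section yield.

94.9 kips (gross-section yield governs)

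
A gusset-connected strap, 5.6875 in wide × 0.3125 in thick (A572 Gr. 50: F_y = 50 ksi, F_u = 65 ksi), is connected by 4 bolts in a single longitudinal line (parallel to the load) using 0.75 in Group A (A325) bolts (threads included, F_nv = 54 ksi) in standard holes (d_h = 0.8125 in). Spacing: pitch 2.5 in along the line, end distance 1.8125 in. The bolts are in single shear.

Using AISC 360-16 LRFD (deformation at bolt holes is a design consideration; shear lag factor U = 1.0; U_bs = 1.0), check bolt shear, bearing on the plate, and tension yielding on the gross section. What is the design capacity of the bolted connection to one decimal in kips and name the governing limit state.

71.6 kips (bolt shear governs)

Bolt shear: A_b = π(0.75)²/4 = 0.44179 in². φR_n = 0.75 × 54 × 0.44179 × 4 × 1 = 71.6 kips.
Bearing (0.3125 in plate, F_u = 65 ksi): end bolts L_c = 1.8125 − 0.8125/2 = 1.40625, R_n = min(1.2×1.40625×0.3125×65, 2.4×0.75×0.3125×65) = 34.277 kips/bolt; interior L_c = 2.5 − 0.8125 = 1.6875, R_n = 36.563 kips/bolt. φR_n = 0.75 × (1×34.277 + 3×36.563) = 108.0 kips.
Tension yield (gross): A_g = 5.6875×0.3125 = 1.7773 in². φR_n = 0.90 × 50 × 1.7773 = 80.0 kips.
Governing: min(71.6, 108.0, 80.0) = 71.6 kips → bolt shear.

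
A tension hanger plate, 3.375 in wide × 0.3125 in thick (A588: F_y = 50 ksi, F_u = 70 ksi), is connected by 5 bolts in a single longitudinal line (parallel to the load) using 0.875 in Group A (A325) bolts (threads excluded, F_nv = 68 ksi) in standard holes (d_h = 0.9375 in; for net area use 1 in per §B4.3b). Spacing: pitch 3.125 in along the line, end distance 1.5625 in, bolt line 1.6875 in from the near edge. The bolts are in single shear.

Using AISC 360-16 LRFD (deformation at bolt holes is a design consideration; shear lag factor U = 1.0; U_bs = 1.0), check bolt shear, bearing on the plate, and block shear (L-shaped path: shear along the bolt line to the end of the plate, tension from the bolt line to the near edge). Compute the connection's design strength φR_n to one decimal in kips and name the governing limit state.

113.6 kips (block shear governs)

Bolt shear: A_b = π(0.875)²/4 = 0.60132 in². φR_n = 0.75 × 68 × 0.60132 × 5 × 1 = 153.3 kips.
Bearing (0.3125 in plate, F_u = 70 ksi): end bolts L_c = 1.5625 − 0.9375/2 = 1.09375, R_n = min(1.2×1.09375×0.3125×70, 2.4×0.875×0.3125×70) = 28.711 kips/bolt; interior L_c = 3.125 − 0.9375 = 2.1875, R_n = 45.938 kips/bolt. φR_n = 0.75 × (1×28.711 + 4×45.938) = 159.3 kips.
Block shear: shear path 1×[1.5625+4×3.125] = 1×14.0625 in, A_gv = 4.3945, A_nv = 1×(14.0625 − 4.5×1)×0.3125 = 2.9883 in²; tension to near edge: (1.6875 − 0.5×1)×0.3125 = 0.37109 in². R_n = min(0.6×70×2.9883, 0.6×50×4.3945) + 1.0×70×0.37109 = min(125.51, 131.84) + 25.976 = 151.49 kips. φR_n = 0.75 × 151.49 = 113.6 kips.
Governing: min(153.3, 159.3, 113.6) = 113.6 kips → block shear.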